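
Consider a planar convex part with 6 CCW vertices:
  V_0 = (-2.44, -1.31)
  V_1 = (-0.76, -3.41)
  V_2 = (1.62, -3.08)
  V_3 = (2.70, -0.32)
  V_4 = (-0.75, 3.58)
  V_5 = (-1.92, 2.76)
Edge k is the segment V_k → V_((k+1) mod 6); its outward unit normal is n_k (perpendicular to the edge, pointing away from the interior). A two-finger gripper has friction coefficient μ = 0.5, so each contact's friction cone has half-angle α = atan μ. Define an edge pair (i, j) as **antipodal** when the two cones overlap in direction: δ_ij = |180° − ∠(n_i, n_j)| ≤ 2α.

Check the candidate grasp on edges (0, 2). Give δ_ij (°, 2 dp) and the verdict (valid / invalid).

δ = 60.03°, invalid

α = atan 0.5 = 26.57°;  2α = 53.13°
edge 0: e_0 = (+1.68, -2.10);  n_0 = (-0.7809, -0.6247)
edge 2: e_2 = (+1.08, +2.76);  n_2 = (+0.9312, -0.3644)
∠(n_0, n_2) = 119.97°
δ = |180° − 119.97°| = 60.03°
60.03° > 2α = 53.13°  →  invalid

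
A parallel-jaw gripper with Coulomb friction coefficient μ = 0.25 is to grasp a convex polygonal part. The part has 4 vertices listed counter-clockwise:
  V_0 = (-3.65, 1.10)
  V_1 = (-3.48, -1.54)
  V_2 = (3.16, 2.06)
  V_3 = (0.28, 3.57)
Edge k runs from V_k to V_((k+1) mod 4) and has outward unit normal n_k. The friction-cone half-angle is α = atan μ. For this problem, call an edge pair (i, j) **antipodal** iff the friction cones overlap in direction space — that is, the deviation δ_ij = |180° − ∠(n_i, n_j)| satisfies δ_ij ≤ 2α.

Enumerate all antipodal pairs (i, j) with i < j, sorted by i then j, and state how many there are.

α = atan 0.25 = 14.04°;  2α = 28.07°
n_0 = (-0.9979, -0.0643)
n_1 = (+0.4766, -0.8791)
n_2 = (+0.4644, +0.8857)
n_3 = (-0.5321, +0.8467)
  (0,1): δ = 65.22°  ·
  (0,2): δ = 58.65°  ·
  (0,3): δ = 118.46°  ·
  (1,2): δ = 56.13°  ·
  (1,3): δ = 3.68°  ✓
  (2,3): δ = 120.18°  ·
antipodal pairs: 1

count = 1; pairs: (1,3)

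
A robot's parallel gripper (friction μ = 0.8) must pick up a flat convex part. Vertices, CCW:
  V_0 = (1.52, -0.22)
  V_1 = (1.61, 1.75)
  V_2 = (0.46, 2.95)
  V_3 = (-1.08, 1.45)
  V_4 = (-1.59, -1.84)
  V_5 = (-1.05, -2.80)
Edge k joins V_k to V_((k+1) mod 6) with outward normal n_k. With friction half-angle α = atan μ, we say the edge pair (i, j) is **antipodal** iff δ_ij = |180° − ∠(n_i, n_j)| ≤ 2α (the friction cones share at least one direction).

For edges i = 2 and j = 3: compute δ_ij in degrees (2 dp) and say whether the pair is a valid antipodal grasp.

δ = 143.06°, invalid

α = atan 0.8 = 38.66°;  2α = 77.32°
edge 2: e_2 = (-1.54, -1.50);  n_2 = (-0.6977, +0.7163)
edge 3: e_3 = (-0.51, -3.29);  n_3 = (-0.9882, +0.1532)
∠(n_2, n_3) = 36.94°
δ = |180° − 36.94°| = 143.06°
143.06° > 2α = 77.32°  →  invalid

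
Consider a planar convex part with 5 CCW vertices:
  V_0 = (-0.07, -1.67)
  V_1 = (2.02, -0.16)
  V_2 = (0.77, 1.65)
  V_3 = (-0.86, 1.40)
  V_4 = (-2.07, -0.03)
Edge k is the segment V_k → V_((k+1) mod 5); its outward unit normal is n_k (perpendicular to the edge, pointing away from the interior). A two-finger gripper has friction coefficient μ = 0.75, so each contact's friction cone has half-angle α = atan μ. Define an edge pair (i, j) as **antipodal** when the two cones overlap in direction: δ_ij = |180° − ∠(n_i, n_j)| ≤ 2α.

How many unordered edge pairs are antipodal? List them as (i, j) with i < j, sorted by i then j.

count = 4; pairs: (0,2), (0,3), (1,4), (2,4)

α = atan 0.75 = 36.87°;  2α = 73.74°
n_0 = (+0.5856, -0.8106)
n_1 = (+0.8228, +0.5683)
n_2 = (-0.1516, +0.9884)
n_3 = (-0.7634, +0.6459)
n_4 = (-0.6341, -0.7733)
  (0,1): δ = 91.22°  ·
  (0,2): δ = 27.13°  ✓
  (0,3): δ = 13.92°  ✓
  (0,4): δ = 104.80°  ·
  (1,2): δ = 115.91°  ·
  (1,3): δ = 74.87°  ·
  (1,4): δ = 16.02°  ✓
  (2,3): δ = 138.96°  ·
  (2,4): δ = 48.07°  ✓
  (3,4): δ = 89.12°  ·
antipodal pairs: 4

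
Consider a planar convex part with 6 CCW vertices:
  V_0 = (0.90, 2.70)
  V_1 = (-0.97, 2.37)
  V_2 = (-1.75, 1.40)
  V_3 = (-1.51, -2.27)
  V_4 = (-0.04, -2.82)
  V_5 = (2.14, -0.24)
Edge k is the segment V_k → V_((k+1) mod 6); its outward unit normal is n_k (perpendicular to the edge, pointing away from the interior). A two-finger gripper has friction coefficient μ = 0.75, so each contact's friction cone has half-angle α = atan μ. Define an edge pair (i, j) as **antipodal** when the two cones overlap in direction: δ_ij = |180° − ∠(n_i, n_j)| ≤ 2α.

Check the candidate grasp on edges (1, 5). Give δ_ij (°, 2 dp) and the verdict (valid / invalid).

δ = 61.67°, valid

α = atan 0.75 = 36.87°;  2α = 73.74°
edge 1: e_1 = (-0.78, -0.97);  n_1 = (-0.7793, +0.6267)
edge 5: e_5 = (-1.24, +2.94);  n_5 = (+0.9214, +0.3886)
∠(n_1, n_5) = 118.33°
δ = |180° − 118.33°| = 61.67°
61.67° ≤ 2α = 73.74°  →  valid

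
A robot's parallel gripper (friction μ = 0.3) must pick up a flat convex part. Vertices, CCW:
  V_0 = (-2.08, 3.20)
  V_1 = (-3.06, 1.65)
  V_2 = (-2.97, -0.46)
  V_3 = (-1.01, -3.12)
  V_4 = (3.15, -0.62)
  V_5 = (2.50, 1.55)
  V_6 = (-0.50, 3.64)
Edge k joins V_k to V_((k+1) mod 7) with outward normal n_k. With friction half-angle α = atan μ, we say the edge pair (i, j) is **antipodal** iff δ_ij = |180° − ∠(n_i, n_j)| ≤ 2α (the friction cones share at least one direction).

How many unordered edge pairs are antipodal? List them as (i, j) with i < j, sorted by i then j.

count = 5; pairs: (0,3), (1,4), (2,4), (2,5), (3,6)

α = atan 0.3 = 16.70°;  2α = 33.40°
n_0 = (-0.8452, +0.5344)
n_1 = (-0.9991, -0.0426)
n_2 = (-0.8051, -0.5932)
n_3 = (+0.5151, -0.8571)
n_4 = (+0.9579, +0.2869)
n_5 = (+0.5716, +0.8205)
n_6 = (-0.2683, +0.9633)
  (0,1): δ = 145.25°  ·
  (0,2): δ = 111.31°  ·
  (0,3): δ = 26.69°  ✓
  (0,4): δ = 48.98°  ·
  (0,5): δ = 87.44°  ·
  (0,6): δ = 137.86°  ·
  (1,2): δ = 146.06°  ·
  (1,3): δ = 61.44°  ·
  (1,4): δ = 14.23°  ✓
  (1,5): δ = 52.69°  ·
  (1,6): δ = 103.12°  ·
  (2,3): δ = 95.38°  ·
  (2,4): δ = 19.71°  ✓
  (2,5): δ = 18.75°  ✓
  (2,6): δ = 69.18°  ·
  (3,4): δ = 104.33°  ·
  (3,5): δ = 65.87°  ·
  (3,6): δ = 15.44°  ✓
  (4,5): δ = 141.54°  ·
  (4,6): δ = 91.11°  ·
  (5,6): δ = 129.57°  ·
antipodal pairs: 5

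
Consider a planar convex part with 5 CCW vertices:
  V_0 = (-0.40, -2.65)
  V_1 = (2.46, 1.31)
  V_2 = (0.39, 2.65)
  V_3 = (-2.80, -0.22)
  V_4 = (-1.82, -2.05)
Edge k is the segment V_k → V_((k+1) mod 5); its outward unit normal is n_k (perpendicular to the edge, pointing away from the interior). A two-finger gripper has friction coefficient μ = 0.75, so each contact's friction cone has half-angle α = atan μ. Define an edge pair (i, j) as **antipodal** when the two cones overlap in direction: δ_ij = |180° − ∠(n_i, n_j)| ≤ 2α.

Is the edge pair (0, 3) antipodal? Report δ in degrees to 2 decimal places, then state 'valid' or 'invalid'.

α = atan 0.75 = 36.87°;  2α = 73.74°
edge 0: e_0 = (+2.86, +3.96);  n_0 = (+0.8107, -0.5855)
edge 3: e_3 = (+0.98, -1.83);  n_3 = (-0.8816, -0.4721)
∠(n_0, n_3) = 115.99°
δ = |180° − 115.99°| = 64.01°
64.01° ≤ 2α = 73.74°  →  valid

δ = 64.01°, valid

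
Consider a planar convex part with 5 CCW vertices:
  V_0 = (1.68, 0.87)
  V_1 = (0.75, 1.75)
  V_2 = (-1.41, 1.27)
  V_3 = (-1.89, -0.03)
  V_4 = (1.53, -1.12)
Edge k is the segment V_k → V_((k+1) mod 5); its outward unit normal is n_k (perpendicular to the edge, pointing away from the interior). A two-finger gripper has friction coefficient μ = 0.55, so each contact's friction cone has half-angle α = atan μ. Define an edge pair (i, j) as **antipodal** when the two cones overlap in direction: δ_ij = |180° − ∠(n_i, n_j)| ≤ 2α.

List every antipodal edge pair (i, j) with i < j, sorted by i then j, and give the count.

α = atan 0.55 = 28.81°;  2α = 57.62°
n_0 = (+0.6873, +0.7264)
n_1 = (-0.2169, +0.9762)
n_2 = (-0.9381, +0.3464)
n_3 = (-0.3037, -0.9528)
n_4 = (+0.9972, -0.0752)
  (0,1): δ = 124.05°  ·
  (0,2): δ = 66.85°  ·
  (0,3): δ = 25.74°  ✓
  (0,4): δ = 129.11°  ·
  (1,2): δ = 122.79°  ·
  (1,3): δ = 30.21°  ✓
  (1,4): δ = 73.16°  ·
  (2,3): δ = 87.41°  ·
  (2,4): δ = 15.96°  ✓
  (3,4): δ = 76.63°  ·
antipodal pairs: 3

count = 3; pairs: (0,3), (1,3), (2,4)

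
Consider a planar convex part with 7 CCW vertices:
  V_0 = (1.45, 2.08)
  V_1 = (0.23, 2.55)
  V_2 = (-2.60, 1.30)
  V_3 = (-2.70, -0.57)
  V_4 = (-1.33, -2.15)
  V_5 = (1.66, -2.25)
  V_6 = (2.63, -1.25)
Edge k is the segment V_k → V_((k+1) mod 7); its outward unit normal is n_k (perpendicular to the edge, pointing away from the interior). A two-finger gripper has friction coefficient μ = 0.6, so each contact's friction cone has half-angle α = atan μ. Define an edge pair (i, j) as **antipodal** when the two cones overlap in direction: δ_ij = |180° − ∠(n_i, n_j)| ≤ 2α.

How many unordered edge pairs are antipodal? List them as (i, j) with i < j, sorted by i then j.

α = atan 0.6 = 30.96°;  2α = 61.93°
n_0 = (+0.3595, +0.9331)
n_1 = (-0.4040, +0.9147)
n_2 = (-0.9986, +0.0534)
n_3 = (-0.7555, -0.6551)
n_4 = (-0.0334, -0.9994)
n_5 = (+0.7178, -0.6963)
n_6 = (+0.9426, +0.3340)
  (0,1): δ = 135.10°  ·
  (0,2): δ = 71.99°  ·
  (0,3): δ = 28.00°  ✓
  (0,4): δ = 19.15°  ✓
  (0,5): δ = 66.94°  ·
  (0,6): δ = 130.58°  ·
  (1,2): δ = 116.89°  ·
  (1,3): δ = 72.90°  ·
  (1,4): δ = 25.75°  ✓
  (1,5): δ = 22.04°  ✓
  (1,6): δ = 85.68°  ·
  (2,3): δ = 136.01°  ·
  (2,4): δ = 88.85°  ·
  (2,5): δ = 41.07°  ✓
  (2,6): δ = 22.57°  ✓
  (3,4): δ = 132.84°  ·
  (3,5): δ = 85.06°  ·
  (3,6): δ = 21.42°  ✓
  (4,5): δ = 132.21°  ·
  (4,6): δ = 68.57°  ·
  (5,6): δ = 116.36°  ·
antipodal pairs: 7

count = 7; pairs: (0,3), (0,4), (1,4), (1,5), (2,5), (2,6), (3,6)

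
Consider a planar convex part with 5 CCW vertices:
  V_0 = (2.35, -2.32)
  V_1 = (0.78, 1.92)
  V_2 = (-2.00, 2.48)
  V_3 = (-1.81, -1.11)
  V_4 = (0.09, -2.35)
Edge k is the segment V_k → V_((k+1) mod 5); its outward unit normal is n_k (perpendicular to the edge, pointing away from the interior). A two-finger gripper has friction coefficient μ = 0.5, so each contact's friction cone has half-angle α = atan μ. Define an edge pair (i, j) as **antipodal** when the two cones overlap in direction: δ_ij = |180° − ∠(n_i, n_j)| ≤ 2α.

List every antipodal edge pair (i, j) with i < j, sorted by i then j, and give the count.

α = atan 0.5 = 26.57°;  2α = 53.13°
n_0 = (+0.9378, +0.3472)
n_1 = (+0.1975, +0.9803)
n_2 = (-0.9986, -0.0529)
n_3 = (-0.5465, -0.8374)
n_4 = (+0.0133, -0.9999)
  (0,1): δ = 121.71°  ·
  (0,2): δ = 17.29°  ✓
  (0,3): δ = 36.55°  ✓
  (0,4): δ = 70.44°  ·
  (1,2): δ = 75.58°  ·
  (1,3): δ = 21.74°  ✓
  (1,4): δ = 12.15°  ✓
  (2,3): δ = 126.16°  ·
  (2,4): δ = 92.27°  ·
  (3,4): δ = 146.11°  ·
antipodal pairs: 4

count = 4; pairs: (0,2), (0,3), (1,3), (1,4)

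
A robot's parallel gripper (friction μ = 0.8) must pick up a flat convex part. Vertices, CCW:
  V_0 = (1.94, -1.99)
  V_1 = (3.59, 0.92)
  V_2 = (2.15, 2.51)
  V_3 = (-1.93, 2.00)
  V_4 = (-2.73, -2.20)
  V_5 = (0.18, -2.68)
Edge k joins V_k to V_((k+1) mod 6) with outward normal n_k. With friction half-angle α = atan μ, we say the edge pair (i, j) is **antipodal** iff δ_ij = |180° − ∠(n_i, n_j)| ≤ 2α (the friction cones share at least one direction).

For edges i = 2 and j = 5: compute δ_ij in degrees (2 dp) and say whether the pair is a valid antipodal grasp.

α = atan 0.8 = 38.66°;  2α = 77.32°
edge 2: e_2 = (-4.08, -0.51);  n_2 = (-0.1240, +0.9923)
edge 5: e_5 = (+1.76, +0.69);  n_5 = (+0.3650, -0.9310)
∠(n_2, n_5) = 165.72°
δ = |180° − 165.72°| = 14.28°
14.28° ≤ 2α = 77.32°  →  valid

δ = 14.28°, valid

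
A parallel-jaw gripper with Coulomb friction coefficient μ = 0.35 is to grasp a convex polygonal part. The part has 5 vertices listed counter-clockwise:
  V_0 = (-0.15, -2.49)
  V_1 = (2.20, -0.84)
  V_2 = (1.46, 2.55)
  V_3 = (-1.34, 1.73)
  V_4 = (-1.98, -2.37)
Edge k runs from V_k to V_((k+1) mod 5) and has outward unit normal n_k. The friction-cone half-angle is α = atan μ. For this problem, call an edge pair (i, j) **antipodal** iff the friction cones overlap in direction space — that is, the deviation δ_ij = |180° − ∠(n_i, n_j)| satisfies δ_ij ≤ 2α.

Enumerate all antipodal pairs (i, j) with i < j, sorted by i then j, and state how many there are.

α = atan 0.35 = 19.29°;  2α = 38.58°
n_0 = (+0.5746, -0.8184)
n_1 = (+0.9770, +0.2133)
n_2 = (-0.2811, +0.9597)
n_3 = (-0.9880, +0.1542)
n_4 = (-0.0654, -0.9979)
  (0,1): δ = 112.76°  ·
  (0,2): δ = 18.75°  ✓
  (0,3): δ = 46.05°  ·
  (0,4): δ = 141.17°  ·
  (1,2): δ = 85.99°  ·
  (1,3): δ = 21.19°  ✓
  (1,4): δ = 73.93°  ·
  (2,3): δ = 115.20°  ·
  (2,4): δ = 20.07°  ✓
  (3,4): δ = 84.88°  ·
antipodal pairs: 3

count = 3; pairs: (0,2), (1,3), (2,4)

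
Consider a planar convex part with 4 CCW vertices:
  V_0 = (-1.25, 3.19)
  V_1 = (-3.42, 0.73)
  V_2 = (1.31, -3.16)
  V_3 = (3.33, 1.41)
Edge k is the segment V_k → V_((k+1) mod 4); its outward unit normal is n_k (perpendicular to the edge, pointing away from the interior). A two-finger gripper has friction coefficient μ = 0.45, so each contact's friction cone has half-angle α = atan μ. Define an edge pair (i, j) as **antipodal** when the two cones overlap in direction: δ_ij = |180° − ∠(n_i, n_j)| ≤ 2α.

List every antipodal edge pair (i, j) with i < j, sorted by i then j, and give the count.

count = 2; pairs: (0,2), (1,3)

α = atan 0.45 = 24.23°;  2α = 48.46°
n_0 = (-0.7499, +0.6615)
n_1 = (-0.6352, -0.7724)
n_2 = (+0.9146, -0.4043)
n_3 = (+0.3622, +0.9321)
  (0,1): δ = 88.02°  ·
  (0,2): δ = 17.57°  ✓
  (0,3): δ = 110.18°  ·
  (1,2): δ = 74.41°  ·
  (1,3): δ = 18.20°  ✓
  (2,3): δ = 87.39°  ·
antipodal pairs: 2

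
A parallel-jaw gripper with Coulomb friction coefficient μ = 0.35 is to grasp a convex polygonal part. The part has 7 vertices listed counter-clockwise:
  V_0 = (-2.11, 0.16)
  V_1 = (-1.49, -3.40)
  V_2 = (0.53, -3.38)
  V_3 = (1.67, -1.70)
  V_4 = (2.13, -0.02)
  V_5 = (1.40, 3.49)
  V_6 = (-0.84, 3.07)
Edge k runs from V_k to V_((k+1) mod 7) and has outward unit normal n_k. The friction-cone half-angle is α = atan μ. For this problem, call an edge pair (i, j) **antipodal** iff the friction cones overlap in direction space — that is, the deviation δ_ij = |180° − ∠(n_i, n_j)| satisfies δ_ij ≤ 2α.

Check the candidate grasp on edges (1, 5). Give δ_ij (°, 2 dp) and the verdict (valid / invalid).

δ = 10.05°, valid

α = atan 0.35 = 19.29°;  2α = 38.58°
edge 1: e_1 = (+2.02, +0.02);  n_1 = (+0.0099, -1.0000)
edge 5: e_5 = (-2.24, -0.42);  n_5 = (-0.1843, +0.9829)
∠(n_1, n_5) = 169.95°
δ = |180° − 169.95°| = 10.05°
10.05° ≤ 2α = 38.58°  →  valid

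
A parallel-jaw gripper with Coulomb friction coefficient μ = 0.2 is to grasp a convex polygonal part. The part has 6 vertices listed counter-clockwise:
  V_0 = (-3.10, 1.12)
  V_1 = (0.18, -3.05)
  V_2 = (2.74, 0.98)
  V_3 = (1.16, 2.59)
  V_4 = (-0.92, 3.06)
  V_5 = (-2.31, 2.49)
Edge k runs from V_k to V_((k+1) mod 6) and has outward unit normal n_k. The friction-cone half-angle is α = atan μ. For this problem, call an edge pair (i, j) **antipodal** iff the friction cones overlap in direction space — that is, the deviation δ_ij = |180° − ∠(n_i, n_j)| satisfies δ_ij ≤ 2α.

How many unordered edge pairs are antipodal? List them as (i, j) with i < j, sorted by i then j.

count = 2; pairs: (0,2), (1,5)

α = atan 0.2 = 11.31°;  2α = 22.62°
n_0 = (-0.7860, -0.6182)
n_1 = (+0.8441, -0.5362)
n_2 = (+0.7137, +0.7004)
n_3 = (+0.2204, +0.9754)
n_4 = (-0.3794, +0.9252)
n_5 = (-0.8663, +0.4995)
  (0,1): δ = 70.61°  ·
  (0,2): δ = 6.27°  ✓
  (0,3): δ = 39.08°  ·
  (0,4): δ = 74.11°  ·
  (0,5): δ = 111.84°  ·
  (1,2): δ = 103.11°  ·
  (1,3): δ = 70.31°  ·
  (1,4): δ = 35.28°  ·
  (1,5): δ = 2.46°  ✓
  (2,3): δ = 147.19°  ·
  (2,4): δ = 112.16°  ·
  (2,5): δ = 74.43°  ·
  (3,4): δ = 144.97°  ·
  (3,5): δ = 107.24°  ·
  (4,5): δ = 142.27°  ·
antipodal pairs: 2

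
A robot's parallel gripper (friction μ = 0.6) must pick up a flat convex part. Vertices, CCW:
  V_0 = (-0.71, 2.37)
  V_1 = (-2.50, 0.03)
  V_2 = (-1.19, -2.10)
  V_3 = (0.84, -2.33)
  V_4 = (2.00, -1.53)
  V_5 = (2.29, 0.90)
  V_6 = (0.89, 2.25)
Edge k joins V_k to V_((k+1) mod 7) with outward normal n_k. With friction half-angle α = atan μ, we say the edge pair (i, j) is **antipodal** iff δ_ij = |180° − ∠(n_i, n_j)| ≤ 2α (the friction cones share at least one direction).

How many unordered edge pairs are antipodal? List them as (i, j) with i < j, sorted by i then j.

α = atan 0.6 = 30.96°;  2α = 61.93°
n_0 = (-0.7943, +0.6076)
n_1 = (-0.8518, -0.5239)
n_2 = (-0.1126, -0.9936)
n_3 = (+0.5677, -0.8232)
n_4 = (+0.9930, -0.1185)
n_5 = (+0.6941, +0.7198)
n_6 = (+0.0748, +0.9972)
  (0,1): δ = 110.99°  ·
  (0,2): δ = 59.05°  ✓
  (0,3): δ = 17.99°  ✓
  (0,4): δ = 30.61°  ✓
  (0,5): δ = 83.46°  ·
  (0,6): δ = 123.13°  ·
  (1,2): δ = 128.06°  ·
  (1,3): δ = 87.00°  ·
  (1,4): δ = 38.40°  ✓
  (1,5): δ = 14.45°  ✓
  (1,6): δ = 54.12°  ✓
  (2,3): δ = 138.94°  ·
  (2,4): δ = 90.34°  ·
  (2,5): δ = 37.49°  ✓
  (2,6): δ = 2.17°  ✓
  (3,4): δ = 131.40°  ·
  (3,5): δ = 78.55°  ·
  (3,6): δ = 38.88°  ✓
  (4,5): δ = 127.15°  ·
  (4,6): δ = 87.48°  ·
  (5,6): δ = 140.33°  ·
antipodal pairs: 9

count = 9; pairs: (0,2), (0,3), (0,4), (1,4), (1,5), (1,6), (2,5), (2,6), (3,6)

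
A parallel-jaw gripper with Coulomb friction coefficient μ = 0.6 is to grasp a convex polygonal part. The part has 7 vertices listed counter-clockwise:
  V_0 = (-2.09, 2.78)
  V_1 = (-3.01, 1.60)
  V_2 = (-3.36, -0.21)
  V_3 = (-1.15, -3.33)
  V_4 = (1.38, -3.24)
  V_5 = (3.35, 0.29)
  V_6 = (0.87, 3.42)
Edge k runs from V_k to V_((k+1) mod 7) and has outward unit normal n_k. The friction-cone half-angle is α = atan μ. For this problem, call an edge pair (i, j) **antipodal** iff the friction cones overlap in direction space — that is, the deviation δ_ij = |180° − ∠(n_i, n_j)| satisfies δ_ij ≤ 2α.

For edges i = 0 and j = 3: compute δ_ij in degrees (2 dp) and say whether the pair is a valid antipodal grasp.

δ = 50.02°, valid

α = atan 0.6 = 30.96°;  2α = 61.93°
edge 0: e_0 = (-0.92, -1.18);  n_0 = (-0.7886, +0.6149)
edge 3: e_3 = (+2.53, +0.09);  n_3 = (+0.0356, -0.9994)
∠(n_0, n_3) = 129.98°
δ = |180° − 129.98°| = 50.02°
50.02° ≤ 2α = 61.93°  →  valid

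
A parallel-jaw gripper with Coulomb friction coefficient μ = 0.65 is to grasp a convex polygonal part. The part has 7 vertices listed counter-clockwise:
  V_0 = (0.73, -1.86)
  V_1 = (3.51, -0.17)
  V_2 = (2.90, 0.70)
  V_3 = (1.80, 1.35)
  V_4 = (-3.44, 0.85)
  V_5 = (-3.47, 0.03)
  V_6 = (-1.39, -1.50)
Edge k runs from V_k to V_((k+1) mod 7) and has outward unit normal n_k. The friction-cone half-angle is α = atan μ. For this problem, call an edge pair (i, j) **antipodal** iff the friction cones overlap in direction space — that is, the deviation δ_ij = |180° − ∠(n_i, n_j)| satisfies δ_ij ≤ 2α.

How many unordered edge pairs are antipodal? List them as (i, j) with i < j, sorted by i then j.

count = 11; pairs: (0,2), (0,3), (0,4), (1,4), (1,5), (1,6), (2,4), (2,5), (2,6), (3,5), (3,6)

α = atan 0.65 = 33.02°;  2α = 66.05°
n_0 = (+0.5195, -0.8545)
n_1 = (+0.8188, +0.5741)
n_2 = (+0.5087, +0.8609)
n_3 = (-0.0950, +0.9955)
n_4 = (-0.9993, +0.0366)
n_5 = (-0.5925, -0.8055)
n_6 = (-0.1674, -0.9859)
  (0,1): δ = 86.26°  ·
  (0,2): δ = 61.88°  ✓
  (0,3): δ = 25.85°  ✓
  (0,4): δ = 56.61°  ✓
  (0,5): δ = 112.37°  ·
  (0,6): δ = 139.07°  ·
  (1,2): δ = 155.62°  ·
  (1,3): δ = 119.59°  ·
  (1,4): δ = 37.13°  ✓
  (1,5): δ = 18.63°  ✓
  (1,6): δ = 45.33°  ✓
  (2,3): δ = 143.97°  ·
  (2,4): δ = 61.52°  ✓
  (2,5): δ = 5.76°  ✓
  (2,6): δ = 20.94°  ✓
  (3,4): δ = 97.55°  ·
  (3,5): δ = 41.79°  ✓
  (3,6): δ = 15.09°  ✓
  (4,5): δ = 124.24°  ·
  (4,6): δ = 97.54°  ·
  (5,6): δ = 153.30°  ·
antipodal pairs: 11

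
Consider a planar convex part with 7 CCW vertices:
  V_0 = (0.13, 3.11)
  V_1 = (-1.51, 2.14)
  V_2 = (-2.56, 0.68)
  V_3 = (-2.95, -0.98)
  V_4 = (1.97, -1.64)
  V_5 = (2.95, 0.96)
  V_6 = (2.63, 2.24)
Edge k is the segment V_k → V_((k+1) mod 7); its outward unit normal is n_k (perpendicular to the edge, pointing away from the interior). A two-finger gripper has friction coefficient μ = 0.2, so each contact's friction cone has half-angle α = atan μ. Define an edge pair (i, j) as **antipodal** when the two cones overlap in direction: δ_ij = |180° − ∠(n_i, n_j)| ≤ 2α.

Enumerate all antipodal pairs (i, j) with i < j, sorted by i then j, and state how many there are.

count = 3; pairs: (1,4), (2,4), (3,6)

α = atan 0.2 = 11.31°;  2α = 22.62°
n_0 = (-0.5091, +0.8607)
n_1 = (-0.8119, +0.5839)
n_2 = (-0.9735, +0.2287)
n_3 = (-0.1330, -0.9911)
n_4 = (+0.9357, -0.3527)
n_5 = (+0.9701, +0.2425)
n_6 = (+0.3287, +0.9444)
  (0,1): δ = 156.33°  ·
  (0,2): δ = 133.82°  ·
  (0,3): δ = 38.24°  ·
  (0,4): δ = 38.74°  ·
  (0,5): δ = 73.43°  ·
  (0,6): δ = 130.21°  ·
  (1,2): δ = 157.50°  ·
  (1,3): δ = 61.92°  ·
  (1,4): δ = 15.07°  ✓
  (1,5): δ = 49.76°  ·
  (1,6): δ = 106.53°  ·
  (2,3): δ = 84.42°  ·
  (2,4): δ = 7.43°  ✓
  (2,5): δ = 27.26°  ·
  (2,6): δ = 84.03°  ·
  (3,4): δ = 103.01°  ·
  (3,5): δ = 68.32°  ·
  (3,6): δ = 11.55°  ✓
  (4,5): δ = 145.31°  ·
  (4,6): δ = 88.54°  ·
  (5,6): δ = 123.22°  ·
antipodal pairs: 3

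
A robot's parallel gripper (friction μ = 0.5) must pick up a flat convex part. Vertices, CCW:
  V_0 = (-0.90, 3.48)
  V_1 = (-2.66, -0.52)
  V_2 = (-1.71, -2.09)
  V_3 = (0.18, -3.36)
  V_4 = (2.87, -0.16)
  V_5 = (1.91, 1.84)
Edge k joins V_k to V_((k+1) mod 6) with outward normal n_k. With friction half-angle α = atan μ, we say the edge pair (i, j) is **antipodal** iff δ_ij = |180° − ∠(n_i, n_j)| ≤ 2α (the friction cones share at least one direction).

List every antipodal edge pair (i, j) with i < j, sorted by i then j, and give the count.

count = 6; pairs: (0,3), (0,4), (1,4), (1,5), (2,4), (2,5)

α = atan 0.5 = 26.57°;  2α = 53.13°
n_0 = (-0.9153, +0.4027)
n_1 = (-0.8556, -0.5177)
n_2 = (-0.5577, -0.8300)
n_3 = (+0.7655, -0.6435)
n_4 = (+0.9015, +0.4327)
n_5 = (+0.5041, +0.8637)
  (0,1): δ = 125.07°  ·
  (0,2): δ = 100.15°  ·
  (0,3): δ = 16.30°  ✓
  (0,4): δ = 49.39°  ✓
  (0,5): δ = 83.48°  ·
  (1,2): δ = 155.08°  ·
  (1,3): δ = 71.23°  ·
  (1,4): δ = 5.54°  ✓
  (1,5): δ = 28.55°  ✓
  (2,3): δ = 96.15°  ·
  (2,4): δ = 30.46°  ✓
  (2,5): δ = 3.63°  ✓
  (3,4): δ = 114.31°  ·
  (3,5): δ = 80.22°  ·
  (4,5): δ = 145.91°  ·
antipodal pairs: 6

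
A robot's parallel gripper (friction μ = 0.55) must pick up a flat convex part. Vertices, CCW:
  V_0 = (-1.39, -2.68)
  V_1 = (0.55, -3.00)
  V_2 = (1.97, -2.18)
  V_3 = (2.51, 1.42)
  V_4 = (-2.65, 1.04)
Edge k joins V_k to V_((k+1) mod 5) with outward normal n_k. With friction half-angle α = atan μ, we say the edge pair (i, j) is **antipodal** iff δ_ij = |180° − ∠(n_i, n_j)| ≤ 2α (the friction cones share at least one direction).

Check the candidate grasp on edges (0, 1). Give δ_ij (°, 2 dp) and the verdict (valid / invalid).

δ = 140.63°, invalid

α = atan 0.55 = 28.81°;  2α = 57.62°
edge 0: e_0 = (+1.94, -0.32);  n_0 = (-0.1627, -0.9867)
edge 1: e_1 = (+1.42, +0.82);  n_1 = (+0.5001, -0.8660)
∠(n_0, n_1) = 39.37°
δ = |180° − 39.37°| = 140.63°
140.63° > 2α = 57.62°  →  invalid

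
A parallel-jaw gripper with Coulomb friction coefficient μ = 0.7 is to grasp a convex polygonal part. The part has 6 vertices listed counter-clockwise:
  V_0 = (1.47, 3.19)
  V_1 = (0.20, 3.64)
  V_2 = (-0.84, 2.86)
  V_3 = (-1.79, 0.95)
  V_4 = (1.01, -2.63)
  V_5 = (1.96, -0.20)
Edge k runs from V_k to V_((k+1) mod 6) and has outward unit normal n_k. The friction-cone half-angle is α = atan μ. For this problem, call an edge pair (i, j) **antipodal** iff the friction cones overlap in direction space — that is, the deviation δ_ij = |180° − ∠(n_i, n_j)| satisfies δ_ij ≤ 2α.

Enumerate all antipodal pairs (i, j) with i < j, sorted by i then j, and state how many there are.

α = atan 0.7 = 34.99°;  2α = 69.98°
n_0 = (+0.3340, +0.9426)
n_1 = (-0.6000, +0.8000)
n_2 = (-0.8954, +0.4453)
n_3 = (-0.7877, -0.6161)
n_4 = (+0.9314, -0.3641)
n_5 = (+0.9897, +0.1431)
  (0,1): δ = 123.62°  ·
  (0,2): δ = 96.93°  ·
  (0,3): δ = 32.46°  ✓
  (0,4): δ = 88.16°  ·
  (0,5): δ = 117.74°  ·
  (1,2): δ = 153.31°  ·
  (1,3): δ = 88.84°  ·
  (1,4): δ = 31.78°  ✓
  (1,5): δ = 61.35°  ✓
  (2,3): δ = 115.53°  ·
  (2,4): δ = 5.09°  ✓
  (2,5): δ = 34.67°  ✓
  (3,4): δ = 59.38°  ✓
  (3,5): δ = 29.81°  ✓
  (4,5): δ = 150.42°  ·
antipodal pairs: 7

count = 7; pairs: (0,3), (1,4), (1,5), (2,4), (2,5), (3,4), (3,5)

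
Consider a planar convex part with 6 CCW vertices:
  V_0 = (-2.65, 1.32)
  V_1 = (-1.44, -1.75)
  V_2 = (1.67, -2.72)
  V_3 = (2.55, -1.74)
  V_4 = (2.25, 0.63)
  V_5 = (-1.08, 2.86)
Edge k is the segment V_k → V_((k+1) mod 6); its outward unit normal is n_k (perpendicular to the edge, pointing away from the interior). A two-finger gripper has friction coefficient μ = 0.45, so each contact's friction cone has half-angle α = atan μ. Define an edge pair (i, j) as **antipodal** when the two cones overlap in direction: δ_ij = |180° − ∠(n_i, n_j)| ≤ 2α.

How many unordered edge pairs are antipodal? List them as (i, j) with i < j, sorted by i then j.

α = atan 0.45 = 24.23°;  2α = 48.46°
n_0 = (-0.9303, -0.3667)
n_1 = (-0.2978, -0.9546)
n_2 = (+0.7440, -0.6681)
n_3 = (+0.9921, +0.1256)
n_4 = (+0.5564, +0.8309)
n_5 = (-0.7003, +0.7139)
  (0,1): δ = 128.83°  ·
  (0,2): δ = 63.43°  ·
  (0,3): δ = 14.30°  ✓
  (0,4): δ = 34.68°  ✓
  (0,5): δ = 112.94°  ·
  (1,2): δ = 114.60°  ·
  (1,3): δ = 65.46°  ·
  (1,4): δ = 16.49°  ✓
  (1,5): δ = 61.77°  ·
  (2,3): δ = 130.86°  ·
  (2,4): δ = 81.89°  ·
  (2,5): δ = 3.63°  ✓
  (3,4): δ = 131.02°  ·
  (3,5): δ = 52.77°  ·
  (4,5): δ = 101.74°  ·
antipodal pairs: 4

count = 4; pairs: (0,3), (0,4), (1,4), (2,5)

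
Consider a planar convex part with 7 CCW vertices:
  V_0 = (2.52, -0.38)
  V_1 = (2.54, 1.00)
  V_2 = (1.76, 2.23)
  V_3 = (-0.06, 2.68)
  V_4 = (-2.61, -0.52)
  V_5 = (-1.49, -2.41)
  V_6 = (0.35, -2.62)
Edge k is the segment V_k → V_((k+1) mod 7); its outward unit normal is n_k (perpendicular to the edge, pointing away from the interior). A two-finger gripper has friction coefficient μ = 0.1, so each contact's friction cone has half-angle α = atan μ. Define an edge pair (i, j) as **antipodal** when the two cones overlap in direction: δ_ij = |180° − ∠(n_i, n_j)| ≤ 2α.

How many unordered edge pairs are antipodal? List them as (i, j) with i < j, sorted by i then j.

count = 3; pairs: (1,4), (2,5), (3,6)

α = atan 0.1 = 5.71°;  2α = 11.42°
n_0 = (+0.9999, -0.0145)
n_1 = (+0.8445, +0.5355)
n_2 = (+0.2400, +0.9708)
n_3 = (-0.7821, +0.6232)
n_4 = (-0.8603, -0.5098)
n_5 = (-0.1134, -0.9936)
n_6 = (+0.7182, -0.6958)
  (0,1): δ = 146.79°  ·
  (0,2): δ = 103.06°  ·
  (0,3): δ = 37.72°  ·
  (0,4): δ = 31.48°  ·
  (0,5): δ = 84.32°  ·
  (0,6): δ = 136.74°  ·
  (1,2): δ = 136.27°  ·
  (1,3): δ = 70.93°  ·
  (1,4): δ = 1.73°  ✓
  (1,5): δ = 51.11°  ·
  (1,6): δ = 103.53°  ·
  (2,3): δ = 114.66°  ·
  (2,4): δ = 45.46°  ·
  (2,5): δ = 7.38°  ✓
  (2,6): δ = 59.80°  ·
  (3,4): δ = 110.80°  ·
  (3,5): δ = 57.96°  ·
  (3,6): δ = 5.54°  ✓
  (4,5): δ = 127.16°  ·
  (4,6): δ = 74.74°  ·
  (5,6): δ = 127.58°  ·
antipodal pairs: 3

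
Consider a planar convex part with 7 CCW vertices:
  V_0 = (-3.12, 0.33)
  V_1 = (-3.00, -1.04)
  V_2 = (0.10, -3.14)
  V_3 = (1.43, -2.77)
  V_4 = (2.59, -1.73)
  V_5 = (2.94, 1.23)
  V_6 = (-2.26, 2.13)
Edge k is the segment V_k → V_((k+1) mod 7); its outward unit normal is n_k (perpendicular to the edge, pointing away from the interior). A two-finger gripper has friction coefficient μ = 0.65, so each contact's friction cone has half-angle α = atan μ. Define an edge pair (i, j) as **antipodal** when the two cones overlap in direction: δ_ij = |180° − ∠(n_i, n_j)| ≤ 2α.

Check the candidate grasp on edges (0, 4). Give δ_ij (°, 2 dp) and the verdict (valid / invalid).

δ = 11.75°, valid

α = atan 0.65 = 33.02°;  2α = 66.05°
edge 0: e_0 = (+0.12, -1.37);  n_0 = (-0.9962, -0.0873)
edge 4: e_4 = (+0.35, +2.96);  n_4 = (+0.9931, -0.1174)
∠(n_0, n_4) = 168.25°
δ = |180° − 168.25°| = 11.75°
11.75° ≤ 2α = 66.05°  →  valid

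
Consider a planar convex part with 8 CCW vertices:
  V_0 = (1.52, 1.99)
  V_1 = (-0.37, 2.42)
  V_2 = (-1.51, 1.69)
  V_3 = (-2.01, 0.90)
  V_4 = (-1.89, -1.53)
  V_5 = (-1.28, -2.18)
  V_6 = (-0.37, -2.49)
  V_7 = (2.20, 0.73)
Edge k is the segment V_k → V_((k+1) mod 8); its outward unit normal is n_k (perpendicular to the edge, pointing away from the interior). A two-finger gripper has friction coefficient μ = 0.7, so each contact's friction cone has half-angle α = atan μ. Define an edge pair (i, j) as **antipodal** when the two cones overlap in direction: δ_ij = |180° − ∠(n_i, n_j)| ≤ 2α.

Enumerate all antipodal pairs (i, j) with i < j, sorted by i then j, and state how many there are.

α = atan 0.7 = 34.99°;  2α = 69.98°
n_0 = (+0.2218, +0.9751)
n_1 = (-0.5393, +0.8421)
n_2 = (-0.8450, +0.5348)
n_3 = (-0.9988, -0.0493)
n_4 = (-0.7292, -0.6843)
n_5 = (-0.3225, -0.9466)
n_6 = (+0.7816, -0.6238)
n_7 = (+0.8800, +0.4749)
  (0,1): δ = 134.55°  ·
  (0,2): δ = 109.51°  ·
  (0,3): δ = 74.36°  ·
  (0,4): δ = 34.00°  ✓
  (0,5): δ = 5.99°  ✓
  (0,6): δ = 64.22°  ✓
  (0,7): δ = 131.17°  ·
  (1,2): δ = 154.96°  ·
  (1,3): δ = 119.81°  ·
  (1,4): δ = 79.45°  ·
  (1,5): δ = 51.45°  ✓
  (1,6): δ = 18.77°  ✓
  (1,7): δ = 85.72°  ·
  (2,3): δ = 144.84°  ·
  (2,4): δ = 104.49°  ·
  (2,5): δ = 76.48°  ·
  (2,6): δ = 6.26°  ✓
  (2,7): δ = 60.69°  ✓
  (3,4): δ = 139.65°  ·
  (3,5): δ = 111.64°  ·
  (3,6): δ = 41.42°  ✓
  (3,7): δ = 25.53°  ✓
  (4,5): δ = 151.99°  ·
  (4,6): δ = 81.78°  ·
  (4,7): δ = 14.83°  ✓
  (5,6): δ = 109.78°  ·
  (5,7): δ = 42.83°  ✓
  (6,7): δ = 113.05°  ·
antipodal pairs: 11

count = 11; pairs: (0,4), (0,5), (0,6), (1,5), (1,6), (2,6), (2,7), (3,6), (3,7), (4,7), (5,7)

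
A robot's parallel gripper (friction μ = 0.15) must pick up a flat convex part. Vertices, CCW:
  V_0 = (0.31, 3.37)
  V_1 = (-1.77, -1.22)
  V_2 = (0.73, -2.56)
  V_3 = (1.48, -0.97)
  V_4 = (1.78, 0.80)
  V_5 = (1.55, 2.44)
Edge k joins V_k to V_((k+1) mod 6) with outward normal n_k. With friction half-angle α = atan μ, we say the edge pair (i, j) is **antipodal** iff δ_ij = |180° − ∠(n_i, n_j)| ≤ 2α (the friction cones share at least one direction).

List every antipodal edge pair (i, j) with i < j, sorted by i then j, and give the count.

count = 3; pairs: (0,2), (0,3), (1,5)

α = atan 0.15 = 8.53°;  2α = 17.06°
n_0 = (-0.9108, +0.4128)
n_1 = (-0.4724, -0.8814)
n_2 = (+0.9044, -0.4266)
n_3 = (+0.9859, -0.1671)
n_4 = (+0.9903, +0.1389)
n_5 = (+0.6000, +0.8000)
  (0,1): δ = 93.81°  ·
  (0,2): δ = 0.88°  ✓
  (0,3): δ = 14.76°  ✓
  (0,4): δ = 32.36°  ·
  (0,5): δ = 77.51°  ·
  (1,2): δ = 87.06°  ·
  (1,3): δ = 71.43°  ·
  (1,4): δ = 53.83°  ·
  (1,5): δ = 8.68°  ✓
  (2,3): δ = 164.37°  ·
  (2,4): δ = 146.76°  ·
  (2,5): δ = 101.62°  ·
  (3,4): δ = 162.40°  ·
  (3,5): δ = 117.25°  ·
  (4,5): δ = 134.85°  ·
antipodal pairs: 3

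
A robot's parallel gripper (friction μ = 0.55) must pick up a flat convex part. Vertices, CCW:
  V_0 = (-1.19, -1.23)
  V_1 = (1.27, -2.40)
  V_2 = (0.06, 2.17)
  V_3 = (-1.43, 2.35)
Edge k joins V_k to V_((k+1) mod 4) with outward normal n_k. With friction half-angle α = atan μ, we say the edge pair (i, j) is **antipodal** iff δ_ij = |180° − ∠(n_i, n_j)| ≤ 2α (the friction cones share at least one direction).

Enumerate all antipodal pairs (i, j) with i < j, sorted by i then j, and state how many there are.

count = 3; pairs: (0,1), (0,2), (1,3)

α = atan 0.55 = 28.81°;  2α = 57.62°
n_0 = (-0.4295, -0.9031)
n_1 = (+0.9667, +0.2560)
n_2 = (+0.1199, +0.9928)
n_3 = (-0.9978, -0.0669)
  (0,1): δ = 49.73°  ✓
  (0,2): δ = 18.55°  ✓
  (0,3): δ = 119.27°  ·
  (1,2): δ = 111.72°  ·
  (1,3): δ = 10.99°  ✓
  (2,3): δ = 79.28°  ·
antipodal pairs: 3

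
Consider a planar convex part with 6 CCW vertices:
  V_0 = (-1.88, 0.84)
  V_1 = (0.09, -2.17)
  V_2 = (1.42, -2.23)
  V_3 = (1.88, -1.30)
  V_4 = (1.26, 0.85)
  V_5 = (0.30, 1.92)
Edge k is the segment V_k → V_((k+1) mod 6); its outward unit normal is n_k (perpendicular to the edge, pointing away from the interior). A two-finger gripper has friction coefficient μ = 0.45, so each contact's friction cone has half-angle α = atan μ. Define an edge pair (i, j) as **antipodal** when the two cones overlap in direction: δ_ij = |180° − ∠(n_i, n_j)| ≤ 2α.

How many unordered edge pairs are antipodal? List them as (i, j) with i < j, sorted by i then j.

α = atan 0.45 = 24.23°;  2α = 48.46°
n_0 = (-0.8367, -0.5476)
n_1 = (-0.0451, -0.9990)
n_2 = (+0.8963, -0.4434)
n_3 = (+0.9608, +0.2771)
n_4 = (+0.7443, +0.6678)
n_5 = (-0.4439, +0.8961)
  (0,1): δ = 125.79°  ·
  (0,2): δ = 59.52°  ·
  (0,3): δ = 17.12°  ✓
  (0,4): δ = 8.69°  ✓
  (0,5): δ = 83.15°  ·
  (1,2): δ = 113.74°  ·
  (1,3): δ = 71.33°  ·
  (1,4): δ = 45.52°  ✓
  (1,5): δ = 28.94°  ✓
  (2,3): δ = 137.60°  ·
  (2,4): δ = 111.78°  ·
  (2,5): δ = 37.33°  ✓
  (3,4): δ = 154.19°  ·
  (3,5): δ = 79.73°  ·
  (4,5): δ = 105.54°  ·
antipodal pairs: 5

count = 5; pairs: (0,3), (0,4), (1,4), (1,5), (2,5)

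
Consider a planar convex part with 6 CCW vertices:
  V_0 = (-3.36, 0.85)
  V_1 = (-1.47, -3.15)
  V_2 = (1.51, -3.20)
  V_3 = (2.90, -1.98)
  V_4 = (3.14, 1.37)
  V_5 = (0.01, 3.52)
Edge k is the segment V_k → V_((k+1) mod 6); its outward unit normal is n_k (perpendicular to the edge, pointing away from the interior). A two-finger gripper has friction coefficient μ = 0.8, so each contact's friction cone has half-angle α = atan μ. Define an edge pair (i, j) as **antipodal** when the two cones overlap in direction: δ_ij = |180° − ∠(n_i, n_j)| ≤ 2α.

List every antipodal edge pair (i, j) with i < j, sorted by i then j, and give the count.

count = 8; pairs: (0,2), (0,3), (0,4), (1,4), (1,5), (2,4), (2,5), (3,5)

α = atan 0.8 = 38.66°;  2α = 77.32°
n_0 = (-0.9042, -0.4272)
n_1 = (-0.0168, -0.9999)
n_2 = (+0.6597, -0.7516)
n_3 = (+0.9974, -0.0715)
n_4 = (+0.5662, +0.8243)
n_5 = (-0.6210, +0.7838)
  (0,1): δ = 116.25°  ·
  (0,2): δ = 74.02°  ✓
  (0,3): δ = 29.39°  ✓
  (0,4): δ = 30.22°  ✓
  (0,5): δ = 103.10°  ·
  (1,2): δ = 137.77°  ·
  (1,3): δ = 93.14°  ·
  (1,4): δ = 33.52°  ✓
  (1,5): δ = 39.35°  ✓
  (2,3): δ = 135.37°  ·
  (2,4): δ = 75.76°  ✓
  (2,5): δ = 2.88°  ✓
  (3,4): δ = 120.39°  ·
  (3,5): δ = 47.51°  ✓
  (4,5): δ = 107.13°  ·
antipodal pairs: 8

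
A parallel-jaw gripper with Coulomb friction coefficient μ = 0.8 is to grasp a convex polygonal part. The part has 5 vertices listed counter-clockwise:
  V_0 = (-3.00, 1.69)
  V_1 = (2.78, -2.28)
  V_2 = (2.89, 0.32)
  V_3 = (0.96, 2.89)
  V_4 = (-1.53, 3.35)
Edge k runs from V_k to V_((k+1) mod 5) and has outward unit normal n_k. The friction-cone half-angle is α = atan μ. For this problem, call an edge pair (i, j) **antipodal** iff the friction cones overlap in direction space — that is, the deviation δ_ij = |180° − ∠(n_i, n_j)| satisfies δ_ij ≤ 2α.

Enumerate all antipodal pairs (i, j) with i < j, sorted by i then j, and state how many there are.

α = atan 0.8 = 38.66°;  2α = 77.32°
n_0 = (-0.5662, -0.8243)
n_1 = (+0.9991, -0.0423)
n_2 = (+0.7996, +0.6005)
n_3 = (+0.1817, +0.9834)
n_4 = (-0.7487, +0.6630)
  (0,1): δ = 57.94°  ✓
  (0,2): δ = 18.61°  ✓
  (0,3): δ = 24.02°  ✓
  (0,4): δ = 82.96°  ·
  (1,2): δ = 140.67°  ·
  (1,3): δ = 98.04°  ·
  (1,4): δ = 39.10°  ✓
  (2,3): δ = 137.37°  ·
  (2,4): δ = 78.43°  ·
  (3,4): δ = 121.06°  ·
antipodal pairs: 4

count = 4; pairs: (0,1), (0,2), (0,3), (1,4)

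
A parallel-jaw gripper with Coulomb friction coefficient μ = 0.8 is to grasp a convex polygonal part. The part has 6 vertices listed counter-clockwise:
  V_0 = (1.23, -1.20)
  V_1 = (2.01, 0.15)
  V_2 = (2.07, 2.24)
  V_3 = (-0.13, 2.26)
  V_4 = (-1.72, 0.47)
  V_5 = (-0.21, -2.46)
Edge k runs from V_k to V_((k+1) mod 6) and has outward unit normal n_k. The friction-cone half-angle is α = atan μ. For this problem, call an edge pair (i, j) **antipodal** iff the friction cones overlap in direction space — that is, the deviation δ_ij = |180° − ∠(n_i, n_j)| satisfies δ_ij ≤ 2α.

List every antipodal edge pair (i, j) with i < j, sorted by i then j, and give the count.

α = atan 0.8 = 38.66°;  2α = 77.32°
n_0 = (+0.8659, -0.5003)
n_1 = (+0.9996, -0.0287)
n_2 = (+0.0091, +1.0000)
n_3 = (-0.7476, +0.6641)
n_4 = (-0.8889, -0.4581)
n_5 = (+0.6585, -0.7526)
  (0,1): δ = 151.63°  ·
  (0,2): δ = 60.50°  ✓
  (0,3): δ = 11.60°  ✓
  (0,4): δ = 57.28°  ✓
  (0,5): δ = 161.20°  ·
  (1,2): δ = 88.88°  ·
  (1,3): δ = 39.97°  ✓
  (1,4): δ = 28.91°  ✓
  (1,5): δ = 132.83°  ·
  (2,3): δ = 131.09°  ·
  (2,4): δ = 62.21°  ✓
  (2,5): δ = 41.71°  ✓
  (3,4): δ = 111.12°  ·
  (3,5): δ = 7.20°  ✓
  (4,5): δ = 76.08°  ✓
antipodal pairs: 9

count = 9; pairs: (0,2), (0,3), (0,4), (1,3), (1,4), (2,4), (2,5), (3,5), (4,5)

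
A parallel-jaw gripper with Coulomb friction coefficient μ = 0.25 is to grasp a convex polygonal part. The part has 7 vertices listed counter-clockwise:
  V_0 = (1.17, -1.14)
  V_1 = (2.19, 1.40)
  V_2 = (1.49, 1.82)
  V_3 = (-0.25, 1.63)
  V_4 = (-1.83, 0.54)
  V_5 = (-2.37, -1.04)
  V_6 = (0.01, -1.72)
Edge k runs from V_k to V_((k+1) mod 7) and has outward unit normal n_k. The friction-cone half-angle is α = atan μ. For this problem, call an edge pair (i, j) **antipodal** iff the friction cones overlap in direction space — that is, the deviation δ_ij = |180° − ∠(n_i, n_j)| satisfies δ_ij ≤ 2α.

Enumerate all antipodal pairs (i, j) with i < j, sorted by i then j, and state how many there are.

count = 5; pairs: (0,4), (1,5), (2,5), (2,6), (3,6)

α = atan 0.25 = 14.04°;  2α = 28.07°
n_0 = (+0.9280, -0.3727)
n_1 = (+0.5145, +0.8575)
n_2 = (-0.1086, +0.9941)
n_3 = (-0.5679, +0.8231)
n_4 = (-0.9463, +0.3234)
n_5 = (-0.2747, -0.9615)
n_6 = (+0.4472, -0.8944)
  (0,1): δ = 99.08°  ·
  (0,2): δ = 61.89°  ·
  (0,3): δ = 33.52°  ·
  (0,4): δ = 3.01°  ✓
  (0,5): δ = 95.93°  ·
  (0,6): δ = 138.44°  ·
  (1,2): δ = 142.80°  ·
  (1,3): δ = 114.44°  ·
  (1,4): δ = 77.91°  ·
  (1,5): δ = 15.02°  ✓
  (1,6): δ = 57.53°  ·
  (2,3): δ = 151.63°  ·
  (2,4): δ = 115.10°  ·
  (2,5): δ = 22.18°  ✓
  (2,6): δ = 20.33°  ✓
  (3,4): δ = 143.47°  ·
  (3,5): δ = 50.55°  ·
  (3,6): δ = 8.04°  ✓
  (4,5): δ = 87.08°  ·
  (4,6): δ = 44.57°  ·
  (5,6): δ = 137.49°  ·
antipodal pairs: 5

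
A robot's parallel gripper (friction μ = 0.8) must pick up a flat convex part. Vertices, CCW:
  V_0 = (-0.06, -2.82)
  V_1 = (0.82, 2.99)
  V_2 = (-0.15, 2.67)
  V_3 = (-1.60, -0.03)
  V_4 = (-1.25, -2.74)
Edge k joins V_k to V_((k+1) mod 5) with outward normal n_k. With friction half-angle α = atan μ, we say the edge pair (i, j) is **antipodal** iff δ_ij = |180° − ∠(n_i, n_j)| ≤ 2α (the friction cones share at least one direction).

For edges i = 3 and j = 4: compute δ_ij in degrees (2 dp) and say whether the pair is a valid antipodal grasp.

α = atan 0.8 = 38.66°;  2α = 77.32°
edge 3: e_3 = (+0.35, -2.71);  n_3 = (-0.9918, -0.1281)
edge 4: e_4 = (+1.19, -0.08);  n_4 = (-0.0671, -0.9977)
∠(n_3, n_4) = 78.79°
δ = |180° − 78.79°| = 101.21°
101.21° > 2α = 77.32°  →  invalid

δ = 101.21°, invalid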